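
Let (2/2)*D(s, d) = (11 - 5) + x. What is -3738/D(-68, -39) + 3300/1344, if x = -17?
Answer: 421681/1232 ≈ 342.27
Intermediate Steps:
D(s, d) = -11 (D(s, d) = (11 - 5) - 17 = 6 - 17 = -11)
-3738/D(-68, -39) + 3300/1344 = -3738/(-11) + 3300/1344 = -3738*(-1/11) + 3300*(1/1344) = 3738/11 + 275/112 = 421681/1232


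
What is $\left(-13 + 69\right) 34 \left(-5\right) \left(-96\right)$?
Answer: $913920$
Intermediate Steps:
$\left(-13 + 69\right) 34 \left(-5\right) \left(-96\right) = 56 \left(-170\right) \left(-96\right) = \left(-9520\right) \left(-96\right) = 913920$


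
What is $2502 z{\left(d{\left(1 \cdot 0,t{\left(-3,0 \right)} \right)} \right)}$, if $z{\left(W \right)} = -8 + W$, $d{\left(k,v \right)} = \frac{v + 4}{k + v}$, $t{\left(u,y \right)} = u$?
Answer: $-20850$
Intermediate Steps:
$d{\left(k,v \right)} = \frac{4 + v}{k + v}$
$2502 z{\left(d{\left(1 \cdot 0,t{\left(-3,0 \right)} \right)} \right)} = 2502 \left(-8 + \frac{4 - 3}{1 \cdot 0 - 3}\right) = 2502 \left(-8 + \frac{1}{0 - 3} \cdot 1\right) = 2502 \left(-8 + \frac{1}{-3} \cdot 1\right) = 2502 \left(-8 - \frac{1}{3}\right) = 2502 \left(- \frac{25}{3}\right) = -20850$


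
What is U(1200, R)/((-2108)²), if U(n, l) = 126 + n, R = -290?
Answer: 39/130696 ≈ 0.00029840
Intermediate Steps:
U(1200, R)/((-2108)²) = (126 + 1200)/((-2108)²) = 1326/4443664 = 1326*(1/4443664) = 39/130696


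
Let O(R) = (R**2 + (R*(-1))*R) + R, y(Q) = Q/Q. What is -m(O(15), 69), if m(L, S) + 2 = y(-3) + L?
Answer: -14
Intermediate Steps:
y(Q) = 1
O(R) = R (O(R) = (R**2 + (-R)*R) + R = (R**2 - R**2) + R = 0 + R = R)
m(L, S) = -1 + L (m(L, S) = -2 + (1 + L) = -1 + L)
-m(O(15), 69) = -(-1 + 15) = -1*14 = -14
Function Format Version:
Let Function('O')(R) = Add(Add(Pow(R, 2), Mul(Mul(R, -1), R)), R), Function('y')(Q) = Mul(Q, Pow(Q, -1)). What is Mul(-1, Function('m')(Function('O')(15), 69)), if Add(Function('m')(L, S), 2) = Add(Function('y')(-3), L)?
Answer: -14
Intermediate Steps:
Function('y')(Q) = 1
Function('O')(R) = R (Function('O')(R) = Add(Add(Pow(R, 2), Mul(Mul(-1, R), R)), R) = Add(Add(Pow(R, 2), Mul(-1, Pow(R, 2))), R) = Add(0, R) = R)
Function('m')(L, S) = Add(-1, L) (Function('m')(L, S) = Add(-2, Add(1, L)) = Add(-1, L))
Mul(-1, Function('m')(Function('O')(15), 69)) = Mul(-1, Add(-1, 15)) = Mul(-1, 14) = -14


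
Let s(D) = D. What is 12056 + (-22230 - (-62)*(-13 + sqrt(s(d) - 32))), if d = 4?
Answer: -10980 + 124*I*sqrt(7) ≈ -10980.0 + 328.07*I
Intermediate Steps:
12056 + (-22230 - (-62)*(-13 + sqrt(s(d) - 32))) = 12056 + (-22230 - (-62)*(-13 + sqrt(4 - 32))) = 12056 + (-22230 - (-62)*(-13 + sqrt(-28))) = 12056 + (-22230 - (-62)*(-13 + 2*I*sqrt(7))) = 12056 + (-22230 - (806 - 124*I*sqrt(7))) = 12056 + (-22230 + (-806 + 124*I*sqrt(7))) = 12056 + (-23036 + 124*I*sqrt(7)) = -10980 + 124*I*sqrt(7)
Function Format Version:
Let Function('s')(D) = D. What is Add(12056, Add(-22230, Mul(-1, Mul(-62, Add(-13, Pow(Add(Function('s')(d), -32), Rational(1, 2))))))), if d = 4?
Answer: Add(-10980, Mul(124, I, Pow(7, Rational(1, 2)))) ≈ Add(-10980., Mul(328.07, I))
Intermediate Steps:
Add(12056, Add(-22230, Mul(-1, Mul(-62, Add(-13, Pow(Add(Function('s')(d), -32), Rational(1, 2))))))) = Add(12056, Add(-22230, Mul(-1, Mul(-62, Add(-13, Pow(Add(4, -32), Rational(1, 2))))))) = Add(12056, Add(-22230, Mul(-1, Mul(-62, Add(-13, Pow(-28, Rational(1, 2))))))) = Add(12056, Add(-22230, Mul(-1, Mul(-62, Add(-13, Mul(2, I, Pow(7, Rational(1, 2)))))))) = Add(12056, Add(-22230, Mul(-1, Add(806, Mul(-124, I, Pow(7, Rational(1, 2))))))) = Add(12056, Add(-22230, Add(-806, Mul(124, I, Pow(7, Rational(1, 2)))))) = Add(12056, Add(-23036, Mul(124, I, Pow(7, Rational(1, 2))))) = Add(-10980, Mul(124, I, Pow(7, Rational(1, 2))))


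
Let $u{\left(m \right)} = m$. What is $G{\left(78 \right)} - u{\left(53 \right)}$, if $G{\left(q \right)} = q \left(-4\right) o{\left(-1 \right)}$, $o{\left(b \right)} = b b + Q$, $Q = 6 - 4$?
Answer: $-989$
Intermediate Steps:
$Q = 2$ ($Q = 6 - 4 = 2$)
$o{\left(b \right)} = 2 + b^{2}$ ($o{\left(b \right)} = b b + 2 = b^{2} + 2 = 2 + b^{2}$)
$G{\left(q \right)} = - 12 q$ ($G{\left(q \right)} = q \left(-4\right) \left(2 + \left(-1\right)^{2}\right) = - 4 q \left(2 + 1\right) = - 4 q 3 = - 12 q$)
$G{\left(78 \right)} - u{\left(53 \right)} = \left(-12\right) 78 - 53 = -936 - 53 = -989$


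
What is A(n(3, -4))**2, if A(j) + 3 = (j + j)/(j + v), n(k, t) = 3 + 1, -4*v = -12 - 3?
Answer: 3721/961 ≈ 3.8720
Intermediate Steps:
v = 15/4 (v = -(-12 - 3)/4 = -1/4*(-15) = 15/4 ≈ 3.7500)
n(k, t) = 4
A(j) = -3 + 2*j/(15/4 + j) (A(j) = -3 + (j + j)/(j + 15/4) = -3 + (2*j)/(15/4 + j) = -3 + 2*j/(15/4 + j))
A(n(3, -4))**2 = ((-45 - 4*4)/(15 + 4*4))**2 = ((-45 - 16)/(15 + 16))**2 = (-61/31)**2 = 3721/961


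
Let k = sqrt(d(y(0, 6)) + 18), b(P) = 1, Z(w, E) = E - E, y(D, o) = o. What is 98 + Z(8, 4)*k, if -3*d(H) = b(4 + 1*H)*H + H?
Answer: 98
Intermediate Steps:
Z(w, E) = 0
d(H) = -2*H/3 (d(H) = -(1*H + H)/3 = -(H + H)/3 = -2*H/3)
k = sqrt(14) (k = sqrt(-2/3*6 + 18) = sqrt(-4 + 18) = sqrt(14) ≈ 3.7417)
98 + Z(8, 4)*k = 98 + 0*sqrt(14) = 98 + 0 = 98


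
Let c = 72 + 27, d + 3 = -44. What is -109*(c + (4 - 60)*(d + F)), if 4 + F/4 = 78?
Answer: 1509105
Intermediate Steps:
F = 296 (F = -16 + 4*78 = -16 + 312 = 296)
d = -47 (d = -3 - 44 = -47)
c = 99
-109*(c + (4 - 60)*(d + F)) = -109*(99 + (4 - 60)*(-47 + 296)) = -109*(99 - 56*249) = -109*(99 - 13944) = -109*(-13845) = 1509105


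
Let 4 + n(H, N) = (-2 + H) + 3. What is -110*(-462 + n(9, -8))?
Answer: 50160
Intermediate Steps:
n(H, N) = -3 + H (n(H, N) = -4 + ((-2 + H) + 3) = -4 + (1 + H) = -3 + H)
-110*(-462 + n(9, -8)) = -110*(-462 + (-3 + 9)) = -110*(-462 + 6) = -110*(-456) = 50160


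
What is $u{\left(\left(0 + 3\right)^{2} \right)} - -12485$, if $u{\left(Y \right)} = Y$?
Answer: $12494$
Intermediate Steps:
$u{\left(\left(0 + 3\right)^{2} \right)} - -12485 = \left(0 + 3\right)^{2} - -12485 = 3^{2} + 12485 = 9 + 12485 = 12494$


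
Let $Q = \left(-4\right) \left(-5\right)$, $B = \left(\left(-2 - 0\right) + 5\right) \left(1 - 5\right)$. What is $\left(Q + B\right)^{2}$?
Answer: $64$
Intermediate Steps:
$B = -12$ ($B = \left(\left(-2 + 0\right) + 5\right) \left(1 - 5\right) = \left(-2 + 5\right) \left(-4\right) = 3 \left(-4\right) = -12$)
$Q = 20$
$\left(Q + B\right)^{2} = \left(20 - 12\right)^{2} = 8^{2} = 64$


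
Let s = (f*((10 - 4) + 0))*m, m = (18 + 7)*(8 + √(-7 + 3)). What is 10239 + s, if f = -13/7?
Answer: 56073/7 - 3900*I/7 ≈ 8010.4 - 557.14*I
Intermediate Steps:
m = 200 + 50*I (m = 25*(8 + √(-4)) = 25*(8 + 2*I) = 200 + 50*I ≈ 200.0 + 50.0*I)
f = -13/7 (f = -13*⅐ = -13/7 ≈ -1.8571)
s = -15600/7 - 3900*I/7 (s = (-13*((10 - 4) + 0)/7)*(200 + 50*I) = (-13*(6 + 0)/7)*(200 + 50*I) = (-13/7*6)*(200 + 50*I) = -78*(200 + 50*I)/7 = -15600/7 - 3900*I/7 ≈ -2228.6 - 557.14*I)
10239 + s = 10239 + (-15600/7 - 3900*I/7) = 56073/7 - 3900*I/7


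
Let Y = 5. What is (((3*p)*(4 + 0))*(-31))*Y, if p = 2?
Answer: -3720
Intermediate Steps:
(((3*p)*(4 + 0))*(-31))*Y = (((3*2)*(4 + 0))*(-31))*5 = ((6*4)*(-31))*5 = (24*(-31))*5 = -744*5 = -3720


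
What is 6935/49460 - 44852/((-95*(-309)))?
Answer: -402960599/290379660 ≈ -1.3877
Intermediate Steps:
6935/49460 - 44852/((-95*(-309))) = 6935*(1/49460) - 44852/29355 = 1387/9892 - 44852*1/29355 = 1387/9892 - 44852/29355 = -402960599/290379660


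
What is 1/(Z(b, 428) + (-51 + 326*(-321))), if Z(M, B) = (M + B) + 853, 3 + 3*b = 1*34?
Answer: -3/310217 ≈ -9.6706e-6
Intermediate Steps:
b = 31/3 (b = -1 + (1*34)/3 = -1 + (⅓)*34 = -1 + 34/3 = 31/3 ≈ 10.333)
Z(M, B) = 853 + B + M (Z(M, B) = (B + M) + 853 = 853 + B + M)
1/(Z(b, 428) + (-51 + 326*(-321))) = 1/((853 + 428 + 31/3) + (-51 + 326*(-321))) = 1/(3874/3 + (-51 - 104646)) = 1/(3874/3 - 104697) = 1/(-310217/3) = -3/310217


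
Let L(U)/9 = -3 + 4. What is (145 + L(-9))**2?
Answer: 23716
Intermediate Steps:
L(U) = 9 (L(U) = 9*(-3 + 4) = 9*1 = 9)
(145 + L(-9))**2 = (145 + 9)**2 = 154**2 = 23716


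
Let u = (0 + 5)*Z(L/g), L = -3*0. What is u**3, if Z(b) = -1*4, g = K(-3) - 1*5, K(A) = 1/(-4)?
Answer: -8000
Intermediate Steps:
K(A) = -1/4
g = -21/4 (g = -1/4 - 1*5 = -1/4 - 5 = -21/4 ≈ -5.2500)
L = 0
Z(b) = -4
u = -20 (u = (0 + 5)*(-4) = 5*(-4) = -20)
u**3 = (-20)**3 = -8000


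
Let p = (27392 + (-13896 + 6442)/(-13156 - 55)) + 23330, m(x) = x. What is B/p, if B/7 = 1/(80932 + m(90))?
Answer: 92477/54292501583512 ≈ 1.7033e-9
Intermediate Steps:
p = 670095796/13211 (p = (27392 - 7454/(-13211)) + 23330 = (27392 - 7454*(-1/13211)) + 23330 = (27392 + 7454/13211) + 23330 = 361883166/13211 + 23330 = 670095796/13211 ≈ 50723.)
B = 7/81022 (B = 7/(80932 + 90) = 7/81022 ≈ 8.6396e-5)
B/p = 7/(81022*(670095796/13211)) = (7/81022)*(13211/670095796) = 92477/54292501583512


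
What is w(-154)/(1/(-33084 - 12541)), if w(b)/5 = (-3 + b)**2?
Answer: -5623053125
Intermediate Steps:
w(b) = 5*(-3 + b)**2
w(-154)/(1/(-33084 - 12541)) = (5*(-3 - 154)**2)/(1/(-33084 - 12541)) = (5*(-157)**2)/(1/(-45625)) = (5*24649)/(-1/45625) = 123245*(-45625) = -5623053125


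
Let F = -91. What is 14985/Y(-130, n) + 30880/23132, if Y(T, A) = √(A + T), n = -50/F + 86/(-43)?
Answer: 7720/5783 - 14985*I*√1088542/11962 ≈ 1.3349 - 1307.0*I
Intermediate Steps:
n = -132/91 (n = -50/(-91) + 86/(-43) = -50*(-1/91) + 86*(-1/43) = 50/91 - 2 = -132/91 ≈ -1.4506)
14985/Y(-130, n) + 30880/23132 = 14985/(√(-132/91 - 130)) + 30880/23132 = 14985/(√(-11962/91)) + 30880*(1/23132) = 14985/((I*√1088542/91)) + 7720/5783 = 14985*(-I*√1088542/11962) + 7720/5783 = -14985*I*√1088542/11962 + 7720/5783 = 7720/5783 - 14985*I*√1088542/11962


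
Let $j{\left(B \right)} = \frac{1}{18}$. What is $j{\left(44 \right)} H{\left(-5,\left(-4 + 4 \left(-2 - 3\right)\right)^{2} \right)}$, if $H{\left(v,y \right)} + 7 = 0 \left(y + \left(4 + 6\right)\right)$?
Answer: $- \frac{7}{18} \approx -0.38889$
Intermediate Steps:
$j{\left(B \right)} = \frac{1}{18}$
$H{\left(v,y \right)} = -7$ ($H{\left(v,y \right)} = -7 + 0 \left(y + \left(4 + 6\right)\right) = -7 + 0 \left(y + 10\right) = -7 + 0 \left(10 + y\right) = -7 + 0 = -7$)
$j{\left(44 \right)} H{\left(-5,\left(-4 + 4 \left(-2 - 3\right)\right)^{2} \right)} = \frac{1}{18} \left(-7\right) = - \frac{7}{18}$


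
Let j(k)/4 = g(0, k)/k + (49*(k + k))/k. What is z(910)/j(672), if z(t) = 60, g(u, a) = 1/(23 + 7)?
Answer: 302400/1975681 ≈ 0.15306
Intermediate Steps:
g(u, a) = 1/30
j(k) = 392 + 2/(15*k) (j(k) = 4*(1/(30*k) + (49*(k + k))/k) = 4*(1/(30*k) + (49*(2*k))/k) = 4*(1/(30*k) + (98*k)/k) = 4*(1/(30*k) + 98) = 4*(98 + 1/(30*k)) = 392 + 2/(15*k))
z(910)/j(672) = 60/(392 + (2/15)/672) = 60/(392 + (2/15)*(1/672)) = 60/(392 + 1/5040) = 60/(1975681/5040) = 60*(5040/1975681) = 302400/1975681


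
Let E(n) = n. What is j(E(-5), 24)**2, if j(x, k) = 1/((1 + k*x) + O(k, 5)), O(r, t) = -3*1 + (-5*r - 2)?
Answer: 1/59536 ≈ 1.6797e-5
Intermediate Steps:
O(r, t) = -5 - 5*r (O(r, t) = -3 + (-2 - 5*r) = -5 - 5*r)
j(x, k) = 1/(-4 - 5*k + k*x) (j(x, k) = 1/((1 + k*x) + (-5 - 5*k)) = 1/(-4 - 5*k + k*x))
j(E(-5), 24)**2 = (1/(-4 - 5*24 + 24*(-5)))**2 = (1/(-4 - 120 - 120))**2 = (1/(-244))**2 = (-1/244)**2 = 1/59536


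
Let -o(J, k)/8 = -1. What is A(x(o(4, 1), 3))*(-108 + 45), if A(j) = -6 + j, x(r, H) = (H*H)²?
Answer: -4725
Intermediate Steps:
o(J, k) = 8 (o(J, k) = -8*(-1) = 8)
x(r, H) = H⁴ (x(r, H) = (H²)² = H⁴)
A(x(o(4, 1), 3))*(-108 + 45) = (-6 + 3⁴)*(-108 + 45) = (-6 + 81)*(-63) = 75*(-63) = -4725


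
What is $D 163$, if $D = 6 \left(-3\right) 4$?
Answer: $-11736$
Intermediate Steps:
$D = -72$ ($D = \left(-18\right) 4 = -72$)
$D 163 = \left(-72\right) 163 = -11736$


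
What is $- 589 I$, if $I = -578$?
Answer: $340442$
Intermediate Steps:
$- 589 I = \left(-589\right) \left(-578\right) = 340442$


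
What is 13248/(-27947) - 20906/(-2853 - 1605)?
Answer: 262600199/62293863 ≈ 4.2155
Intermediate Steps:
13248/(-27947) - 20906/(-2853 - 1605) = 13248*(-1/27947) - 20906/(-4458) = -13248/27947 - 20906*(-1/4458) = -13248/27947 + 10453/2229 = 262600199/62293863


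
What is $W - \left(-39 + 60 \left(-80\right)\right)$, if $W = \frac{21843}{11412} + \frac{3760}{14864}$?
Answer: $\frac{5702759171}{1177972} \approx 4841.2$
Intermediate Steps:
$W = \frac{2552663}{1177972}$ ($W = 21843 \cdot \frac{1}{11412} + 3760 \cdot \frac{1}{14864} = \frac{2427}{1268} + \frac{235}{929} = \frac{2552663}{1177972} \approx 2.167$)
$W - \left(-39 + 60 \left(-80\right)\right) = \frac{2552663}{1177972} - \left(-39 + 60 \left(-80\right)\right) = \frac{2552663}{1177972} - \left(-39 - 4800\right) = \frac{2552663}{1177972} - -4839 = \frac{2552663}{1177972} + 4839 = \frac{5702759171}{1177972}$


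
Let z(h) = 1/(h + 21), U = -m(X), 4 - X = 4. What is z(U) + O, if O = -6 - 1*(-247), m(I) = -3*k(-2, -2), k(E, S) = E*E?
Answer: 7954/33 ≈ 241.03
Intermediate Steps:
k(E, S) = E²
X = 0 (X = 4 - 1*4 = 4 - 4 = 0)
m(I) = -12 (m(I) = -3*(-2)² = -3*4 = -12)
U = 12 (U = -1*(-12) = 12)
z(h) = 1/(21 + h)
O = 241 (O = -6 + 247 = 241)
z(U) + O = 1/(21 + 12) + 241 = 1/33 + 241 = 7954/33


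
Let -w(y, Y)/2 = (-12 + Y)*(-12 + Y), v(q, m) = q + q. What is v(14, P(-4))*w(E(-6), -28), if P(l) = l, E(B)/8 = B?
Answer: -89600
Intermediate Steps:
E(B) = 8*B
v(q, m) = 2*q
w(y, Y) = -2*(-12 + Y)**2 (w(y, Y) = -2*(-12 + Y)*(-12 + Y) = -2*(-12 + Y)**2)
v(14, P(-4))*w(E(-6), -28) = (2*14)*(-2*(-12 - 28)**2) = 28*(-2*(-40)**2) = 28*(-2*1600) = 28*(-3200) = -89600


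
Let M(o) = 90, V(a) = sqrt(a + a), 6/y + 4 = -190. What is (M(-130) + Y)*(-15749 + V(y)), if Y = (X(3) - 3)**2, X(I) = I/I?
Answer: -1480406 + 94*I*sqrt(582)/97 ≈ -1.4804e+6 + 23.379*I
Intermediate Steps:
y = -3/97 (y = 6/(-4 - 190) = 6/(-194) = 6*(-1/194) = -3/97 ≈ -0.030928)
V(a) = sqrt(2)*sqrt(a) (V(a) = sqrt(2*a) = sqrt(2)*sqrt(a))
X(I) = 1
Y = 4 (Y = (1 - 3)**2 = (-2)**2 = 4)
(M(-130) + Y)*(-15749 + V(y)) = (90 + 4)*(-15749 + sqrt(2)*sqrt(-3/97)) = 94*(-15749 + sqrt(2)*(I*sqrt(291)/97)) = 94*(-15749 + I*sqrt(582)/97) = -1480406 + 94*I*sqrt(582)/97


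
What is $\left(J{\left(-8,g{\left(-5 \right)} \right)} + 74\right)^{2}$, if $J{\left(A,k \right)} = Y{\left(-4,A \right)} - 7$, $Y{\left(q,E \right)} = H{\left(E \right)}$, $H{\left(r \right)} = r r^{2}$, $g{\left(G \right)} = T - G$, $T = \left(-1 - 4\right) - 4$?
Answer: $198025$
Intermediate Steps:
$T = -9$ ($T = -5 - 4 = -9$)
$g{\left(G \right)} = -9 - G$
$H{\left(r \right)} = r^{3}$
$Y{\left(q,E \right)} = E^{3}$
$J{\left(A,k \right)} = -7 + A^{3}$ ($J{\left(A,k \right)} = A^{3} - 7 = -7 + A^{3}$)
$\left(J{\left(-8,g{\left(-5 \right)} \right)} + 74\right)^{2} = \left(\left(-7 + \left(-8\right)^{3}\right) + 74\right)^{2} = \left(\left(-7 - 512\right) + 74\right)^{2} = \left(-519 + 74\right)^{2} = \left(-445\right)^{2} = 198025$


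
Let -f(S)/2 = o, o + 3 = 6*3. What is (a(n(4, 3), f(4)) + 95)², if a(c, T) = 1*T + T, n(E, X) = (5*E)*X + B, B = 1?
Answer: 1225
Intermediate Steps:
o = 15 (o = -3 + 6*3 = -3 + 18 = 15)
f(S) = -30 (f(S) = -2*15 = -30)
n(E, X) = 1 + 5*E*X (n(E, X) = (5*E)*X + 1 = 5*E*X + 1 = 1 + 5*E*X)
a(c, T) = 2*T (a(c, T) = T + T = 2*T)
(a(n(4, 3), f(4)) + 95)² = (2*(-30) + 95)² = (-60 + 95)² = 35² = 1225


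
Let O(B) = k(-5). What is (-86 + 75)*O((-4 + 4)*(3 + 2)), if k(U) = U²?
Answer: -275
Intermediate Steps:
O(B) = 25 (O(B) = (-5)² = 25)
(-86 + 75)*O((-4 + 4)*(3 + 2)) = (-86 + 75)*25 = -11*25 = -275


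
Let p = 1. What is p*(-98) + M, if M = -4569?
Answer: -4667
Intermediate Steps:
p*(-98) + M = 1*(-98) - 4569 = -98 - 4569 = -4667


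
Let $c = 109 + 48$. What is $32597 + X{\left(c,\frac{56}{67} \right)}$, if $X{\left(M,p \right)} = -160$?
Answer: $32437$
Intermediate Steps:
$c = 157$
$32597 + X{\left(c,\frac{56}{67} \right)} = 32597 - 160 = 32437$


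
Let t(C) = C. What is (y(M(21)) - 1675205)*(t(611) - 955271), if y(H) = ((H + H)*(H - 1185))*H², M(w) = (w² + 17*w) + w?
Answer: 383895765448645380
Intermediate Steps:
M(w) = w² + 18*w
y(H) = 2*H³*(-1185 + H) (y(H) = ((2*H)*(-1185 + H))*H² = (2*H*(-1185 + H))*H² = 2*H³*(-1185 + H))
(y(M(21)) - 1675205)*(t(611) - 955271) = (2*(21*(18 + 21))³*(-1185 + 21*(18 + 21)) - 1675205)*(611 - 955271) = (2*(21*39)³*(-1185 + 21*39) - 1675205)*(-954660) = (2*819³*(-1185 + 819) - 1675205)*(-954660) = (2*549353259*(-366) - 1675205)*(-954660) = (-402126585588 - 1675205)*(-954660) = -402128260793*(-954660) = 383895765448645380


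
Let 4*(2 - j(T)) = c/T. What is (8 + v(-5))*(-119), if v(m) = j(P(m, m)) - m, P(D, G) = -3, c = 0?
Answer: -1785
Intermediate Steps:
j(T) = 2 (j(T) = 2 - 0/T = 2 - ¼*0 = 2 + 0 = 2)
v(m) = 2 - m
(8 + v(-5))*(-119) = (8 + (2 - 1*(-5)))*(-119) = (8 + (2 + 5))*(-119) = (8 + 7)*(-119) = 15*(-119) = -1785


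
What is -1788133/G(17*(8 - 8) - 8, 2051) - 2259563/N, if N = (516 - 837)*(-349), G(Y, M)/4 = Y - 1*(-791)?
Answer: -69133234391/116958276 ≈ -591.09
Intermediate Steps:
G(Y, M) = 3164 + 4*Y (G(Y, M) = 4*(Y - 1*(-791)) = 4*(Y + 791) = 4*(791 + Y) = 3164 + 4*Y)
N = 112029 (N = -321*(-349) = 112029)
-1788133/G(17*(8 - 8) - 8, 2051) - 2259563/N = -1788133/(3164 + 4*(17*(8 - 8) - 8)) - 2259563/112029 = -1788133/(3164 + 4*(17*0 - 8)) - 2259563*1/112029 = -1788133/(3164 + 4*(0 - 8)) - 2259563/112029 = -1788133/(3164 + 4*(-8)) - 2259563/112029 = -1788133/(3164 - 32) - 2259563/112029 = -1788133/3132 - 2259563/112029 = -69133234391/116958276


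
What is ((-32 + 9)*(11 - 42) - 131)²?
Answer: 338724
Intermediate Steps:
((-32 + 9)*(11 - 42) - 131)² = (-23*(-31) - 131)² = (713 - 131)² = 582² = 338724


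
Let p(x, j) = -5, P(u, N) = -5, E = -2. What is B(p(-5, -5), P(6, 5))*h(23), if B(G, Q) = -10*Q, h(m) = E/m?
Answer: -100/23 ≈ -4.3478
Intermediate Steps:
h(m) = -2/m
B(p(-5, -5), P(6, 5))*h(23) = (-10*(-5))*(-2/23) = 50*(-2*1/23) = 50*(-2/23) = -100/23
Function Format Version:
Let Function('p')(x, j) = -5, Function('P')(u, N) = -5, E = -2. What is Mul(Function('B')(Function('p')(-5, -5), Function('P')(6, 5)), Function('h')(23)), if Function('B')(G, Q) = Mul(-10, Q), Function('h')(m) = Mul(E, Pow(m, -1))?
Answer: Rational(-100, 23) ≈ -4.3478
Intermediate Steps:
Function('h')(m) = Mul(-2, Pow(m, -1))
Mul(Function('B')(Function('p')(-5, -5), Function('P')(6, 5)), Function('h')(23)) = Mul(Mul(-10, -5), Mul(-2, Pow(23, -1))) = Mul(50, Mul(-2, Rational(1, 23))) = Mul(50, Rational(-2, 23)) = Rational(-100, 23)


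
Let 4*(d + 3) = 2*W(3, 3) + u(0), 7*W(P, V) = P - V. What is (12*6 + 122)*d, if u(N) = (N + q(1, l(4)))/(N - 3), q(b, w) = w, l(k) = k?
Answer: -1940/3 ≈ -646.67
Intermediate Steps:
W(P, V) = -V/7 + P/7 (W(P, V) = (P - V)/7 = -V/7 + P/7)
u(N) = (4 + N)/(-3 + N) (u(N) = (N + 4)/(N - 3) = (4 + N)/(-3 + N))
d = -10/3 (d = -3 + (2*(-1/7*3 + (1/7)*3) + (4 + 0)/(-3 + 0))/4 = -3 + (2*(-3/7 + 3/7) + 4/(-3))/4 = -3 + (2*0 - 1/3*4)/4 = -3 + (0 - 4/3)/4 = -3 + (1/4)*(-4/3) = -3 - 1/3 = -10/3 ≈ -3.3333)
(12*6 + 122)*d = (12*6 + 122)*(-10/3) = (72 + 122)*(-10/3) = 194*(-10/3) = -1940/3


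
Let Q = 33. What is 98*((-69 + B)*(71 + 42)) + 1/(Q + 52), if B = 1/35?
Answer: -12984423/17 ≈ -7.6379e+5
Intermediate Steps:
B = 1/35 ≈ 0.028571
98*((-69 + B)*(71 + 42)) + 1/(Q + 52) = 98*((-69 + 1/35)*(71 + 42)) + 1/(33 + 52) = 98*(-2414/35*113) + 1/85 = 98*(-272782/35) + 1/85 = -3818948/5 + 1/85 = -12984423/17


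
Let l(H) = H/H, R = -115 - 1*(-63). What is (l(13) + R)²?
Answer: 2601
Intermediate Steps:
R = -52 (R = -115 + 63 = -52)
l(H) = 1
(l(13) + R)² = (1 - 52)² = (-51)² = 2601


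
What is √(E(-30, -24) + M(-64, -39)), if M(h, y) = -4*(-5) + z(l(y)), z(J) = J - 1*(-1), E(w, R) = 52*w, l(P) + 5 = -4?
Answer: 6*I*√43 ≈ 39.345*I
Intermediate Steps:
l(P) = -9 (l(P) = -5 - 4 = -9)
z(J) = 1 + J (z(J) = J + 1 = 1 + J)
M(h, y) = 12 (M(h, y) = -4*(-5) + (1 - 9) = 20 - 8 = 12)
√(E(-30, -24) + M(-64, -39)) = √(52*(-30) + 12) = √(-1560 + 12) = √(-1548) = 6*I*√43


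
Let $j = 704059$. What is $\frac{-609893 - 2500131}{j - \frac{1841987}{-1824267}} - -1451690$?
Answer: $\frac{466133860481347048}{321098360435} \approx 1.4517 \cdot 10^{6}$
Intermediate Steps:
$\frac{-609893 - 2500131}{j - \frac{1841987}{-1824267}} - -1451690 = \frac{-609893 - 2500131}{704059 - \frac{1841987}{-1824267}} - -1451690 = - \frac{3110024}{704059 - - \frac{1841987}{1824267}} + 1451690 = - \frac{3110024}{704059 + \frac{1841987}{1824267}} + 1451690 = - \frac{3110024}{\frac{1284393441740}{1824267}} + 1451690 = \left(-3110024\right) \frac{1824267}{1284393441740} + 1451690 = - \frac{1418378538102}{321098360435} + 1451690 = \frac{466133860481347048}{321098360435}$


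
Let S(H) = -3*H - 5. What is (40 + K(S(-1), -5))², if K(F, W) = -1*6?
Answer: 1156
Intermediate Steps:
S(H) = -5 - 3*H
K(F, W) = -6
(40 + K(S(-1), -5))² = (40 - 6)² = 34² = 1156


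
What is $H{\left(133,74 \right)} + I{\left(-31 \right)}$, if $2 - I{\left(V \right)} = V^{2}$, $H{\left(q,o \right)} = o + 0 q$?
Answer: $-885$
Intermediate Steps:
$H{\left(q,o \right)} = o$ ($H{\left(q,o \right)} = o + 0 = o$)
$I{\left(V \right)} = 2 - V^{2}$
$H{\left(133,74 \right)} + I{\left(-31 \right)} = 74 + \left(2 - \left(-31\right)^{2}\right) = 74 + \left(2 - 961\right) = 74 - 959 = -885$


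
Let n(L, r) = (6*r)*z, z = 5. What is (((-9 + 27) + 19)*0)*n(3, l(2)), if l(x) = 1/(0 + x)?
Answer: 0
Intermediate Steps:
l(x) = 1/x
n(L, r) = 30*r (n(L, r) = (6*r)*5 = 30*r)
(((-9 + 27) + 19)*0)*n(3, l(2)) = (((-9 + 27) + 19)*0)*(30/2) = ((18 + 19)*0)*(30*(½)) = (37*0)*15 = 0*15 = 0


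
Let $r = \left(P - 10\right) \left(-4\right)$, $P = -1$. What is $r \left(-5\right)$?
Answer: $-220$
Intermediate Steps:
$r = 44$ ($r = \left(-1 - 10\right) \left(-4\right) = \left(-11\right) \left(-4\right) = 44$)
$r \left(-5\right) = 44 \left(-5\right) = -220$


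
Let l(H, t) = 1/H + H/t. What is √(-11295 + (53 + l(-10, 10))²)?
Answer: 9*I*√10619/10 ≈ 92.744*I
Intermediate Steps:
l(H, t) = 1/H + H/t
√(-11295 + (53 + l(-10, 10))²) = √(-11295 + (53 + (1/(-10) - 10/10))²) = √(-11295 + (53 + (-⅒ - 10*⅒))²) = √(-11295 + (53 + (-⅒ - 1))²) = √(-11295 + (53 - 11/10)²) = √(-11295 + (519/10)²) = √(-11295 + 269361/100) = √(-860139/100) = 9*I*√10619/10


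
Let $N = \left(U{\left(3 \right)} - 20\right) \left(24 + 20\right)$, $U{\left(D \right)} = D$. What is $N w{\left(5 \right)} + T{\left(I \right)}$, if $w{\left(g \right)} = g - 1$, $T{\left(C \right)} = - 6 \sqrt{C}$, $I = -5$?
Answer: $-2992 - 6 i \sqrt{5} \approx -2992.0 - 13.416 i$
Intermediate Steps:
$w{\left(g \right)} = -1 + g$
$N = -748$ ($N = \left(3 - 20\right) \left(24 + 20\right) = \left(-17\right) 44 = -748$)
$N w{\left(5 \right)} + T{\left(I \right)} = - 748 \left(-1 + 5\right) - 6 \sqrt{-5} = \left(-748\right) 4 - 6 i \sqrt{5} = -2992 - 6 i \sqrt{5}$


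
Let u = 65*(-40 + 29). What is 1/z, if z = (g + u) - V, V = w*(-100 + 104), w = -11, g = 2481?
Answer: 1/1810 ≈ 0.00055249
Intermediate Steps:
u = -715 (u = 65*(-11) = -715)
V = -44 (V = -11*(-100 + 104) = -11*4 = -44)
z = 1810 (z = (2481 - 715) - 1*(-44) = 1766 + 44 = 1810)
1/z = 1/1810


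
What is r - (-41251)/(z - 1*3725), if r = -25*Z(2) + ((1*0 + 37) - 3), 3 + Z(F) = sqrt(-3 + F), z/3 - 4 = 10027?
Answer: 2915363/26368 - 25*I ≈ 110.56 - 25.0*I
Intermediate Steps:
z = 30093 (z = 12 + 3*10027 = 12 + 30081 = 30093)
Z(F) = -3 + sqrt(-3 + F)
r = 109 - 25*I (r = -25*(-3 + sqrt(-3 + 2)) + ((1*0 + 37) - 3) = -25*(-3 + sqrt(-1)) + ((0 + 37) - 3) = -25*(-3 + I) + (37 - 3) = (75 - 25*I) + 34 = 109 - 25*I ≈ 109.0 - 25.0*I)
r - (-41251)/(z - 1*3725) = (109 - 25*I) - (-41251)/(30093 - 1*3725) = (109 - 25*I) - (-41251)/(30093 - 3725) = (109 - 25*I) - (-41251)/26368 = (109 - 25*I) - 1*(-41251/26368) = (109 - 25*I) + 41251/26368 = 2915363/26368 - 25*I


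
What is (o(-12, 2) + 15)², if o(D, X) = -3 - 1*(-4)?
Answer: 256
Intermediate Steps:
o(D, X) = 1 (o(D, X) = -3 + 4 = 1)
(o(-12, 2) + 15)² = (1 + 15)² = 16² = 256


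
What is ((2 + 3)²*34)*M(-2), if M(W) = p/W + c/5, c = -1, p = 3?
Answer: -1445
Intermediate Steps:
M(W) = -⅕ + 3/W (M(W) = 3/W - 1/5 = 3/W - 1*⅕ = 3/W - ⅕ = -⅕ + 3/W)
((2 + 3)²*34)*M(-2) = ((2 + 3)²*34)*((⅕)*(15 - 1*(-2))/(-2)) = (5²*34)*((⅕)*(-½)*(15 + 2)) = (25*34)*((⅕)*(-½)*17) = 850*(-17/10) = -1445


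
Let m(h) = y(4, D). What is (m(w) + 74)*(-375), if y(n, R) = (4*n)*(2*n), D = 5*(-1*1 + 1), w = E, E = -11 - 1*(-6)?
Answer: -75750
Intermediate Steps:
E = -5 (E = -11 + 6 = -5)
w = -5
D = 0 (D = 5*(-1 + 1) = 5*0 = 0)
y(n, R) = 8*n**2
m(h) = 128 (m(h) = 8*4**2 = 8*16 = 128)
(m(w) + 74)*(-375) = (128 + 74)*(-375) = 202*(-375) = -75750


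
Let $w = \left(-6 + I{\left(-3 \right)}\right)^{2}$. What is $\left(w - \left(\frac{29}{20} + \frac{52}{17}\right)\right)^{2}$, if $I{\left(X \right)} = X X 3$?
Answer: $\frac{22024637649}{115600} \approx 1.9052 \cdot 10^{5}$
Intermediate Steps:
$I{\left(X \right)} = 3 X^{2}$ ($I{\left(X \right)} = X^{2} \cdot 3 = 3 X^{2}$)
$w = 441$ ($w = \left(-6 + 3 \left(-3\right)^{2}\right)^{2} = \left(-6 + 3 \cdot 9\right)^{2} = \left(-6 + 27\right)^{2} = 21^{2} = 441$)
$\left(w - \left(\frac{29}{20} + \frac{52}{17}\right)\right)^{2} = \left(441 - \left(\frac{29}{20} + \frac{52}{17}\right)\right)^{2} = \left(441 - \frac{1533}{340}\right)^{2} = \left(\frac{148407}{340}\right)^{2} = \frac{22024637649}{115600}$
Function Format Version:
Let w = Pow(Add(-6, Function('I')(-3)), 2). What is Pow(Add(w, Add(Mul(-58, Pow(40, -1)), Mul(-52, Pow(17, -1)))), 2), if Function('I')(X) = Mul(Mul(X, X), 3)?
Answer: Rational(22024637649, 115600) ≈ 1.9052e+5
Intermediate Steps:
Function('I')(X) = Mul(3, Pow(X, 2)) (Function('I')(X) = Mul(Pow(X, 2), 3) = Mul(3, Pow(X, 2)))
w = 441 (w = Pow(Add(-6, Mul(3, Pow(-3, 2))), 2) = Pow(Add(-6, Mul(3, 9)), 2) = Pow(Add(-6, 27), 2) = Pow(21, 2) = 441)
Pow(Add(w, Add(Mul(-58, Pow(40, -1)), Mul(-52, Pow(17, -1)))), 2) = Pow(Add(441, Add(Mul(-58, Pow(40, -1)), Mul(-52, Pow(17, -1)))), 2) = Pow(Add(441, Add(Mul(-58, Rational(1, 40)), Mul(-52, Rational(1, 17)))), 2) = Pow(Add(441, Add(Rational(-29, 20), Rational(-52, 17))), 2) = Pow(Add(441, Rational(-1533, 340)), 2) = Pow(Rational(148407, 340), 2) = Rational(22024637649, 115600)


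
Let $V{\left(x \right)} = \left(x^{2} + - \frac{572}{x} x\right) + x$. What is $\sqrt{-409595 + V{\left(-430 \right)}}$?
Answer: $i \sqrt{225697} \approx 475.08 i$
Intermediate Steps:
$V{\left(x \right)} = -572 + x + x^{2}$ ($V{\left(x \right)} = \left(x^{2} - 572\right) + x = \left(-572 + x^{2}\right) + x = -572 + x + x^{2}$)
$\sqrt{-409595 + V{\left(-430 \right)}} = \sqrt{-409595 - \left(1002 - 184900\right)} = \sqrt{-409595 - -183898} = \sqrt{-409595 + 183898} = \sqrt{-225697} = i \sqrt{225697}$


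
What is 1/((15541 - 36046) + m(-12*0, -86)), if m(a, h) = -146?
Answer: -1/20651 ≈ -4.8424e-5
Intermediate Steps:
1/((15541 - 36046) + m(-12*0, -86)) = 1/((15541 - 36046) - 146) = 1/(-20505 - 146) = 1/(-20651) = -1/20651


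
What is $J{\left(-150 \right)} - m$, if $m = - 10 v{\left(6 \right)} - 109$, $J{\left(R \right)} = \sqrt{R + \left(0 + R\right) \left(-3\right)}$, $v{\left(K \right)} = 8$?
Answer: $189 + 10 \sqrt{3} \approx 206.32$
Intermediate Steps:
$J{\left(R \right)} = \sqrt{2} \sqrt{- R}$ ($J{\left(R \right)} = \sqrt{R + R \left(-3\right)} = \sqrt{R - 3 R} = \sqrt{- 2 R} = \sqrt{2} \sqrt{- R}$)
$m = -189$ ($m = \left(-10\right) 8 - 109 = -80 - 109 = -189$)
$J{\left(-150 \right)} - m = \sqrt{2} \sqrt{\left(-1\right) \left(-150\right)} - -189 = \sqrt{2} \sqrt{150} + 189 = \sqrt{2} \cdot 5 \sqrt{6} + 189 = 10 \sqrt{3} + 189 = 189 + 10 \sqrt{3}$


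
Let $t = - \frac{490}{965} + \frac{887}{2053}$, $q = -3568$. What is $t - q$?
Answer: $\frac{1413715069}{396229} \approx 3567.9$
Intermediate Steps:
$t = - \frac{30003}{396229}$ ($t = \left(-490\right) \frac{1}{965} + 887 \cdot \frac{1}{2053} = - \frac{98}{193} + \frac{887}{2053} = - \frac{30003}{396229} \approx -0.075721$)
$t - q = - \frac{30003}{396229} - -3568 = - \frac{30003}{396229} + 3568 = \frac{1413715069}{396229}$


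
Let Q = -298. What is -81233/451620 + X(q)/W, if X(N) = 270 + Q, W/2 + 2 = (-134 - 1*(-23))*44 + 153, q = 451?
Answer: -378153109/2137517460 ≈ -0.17691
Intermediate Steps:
W = -9466 (W = -4 + 2*((-134 - 1*(-23))*44 + 153) = -4 + 2*((-134 + 23)*44 + 153) = -4 + 2*(-111*44 + 153) = -4 + 2*(-4884 + 153) = -4 + 2*(-4731) = -4 - 9462 = -9466)
X(N) = -28 (X(N) = 270 - 298 = -28)
-81233/451620 + X(q)/W = -81233/451620 - 28/(-9466) = -81233*1/451620 - 28*(-1/9466) = -81233/451620 + 14/4733 = -378153109/2137517460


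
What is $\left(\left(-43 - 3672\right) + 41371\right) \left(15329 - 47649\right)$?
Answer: $-1217041920$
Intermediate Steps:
$\left(\left(-43 - 3672\right) + 41371\right) \left(15329 - 47649\right) = \left(\left(-43 - 3672\right) + 41371\right) \left(-32320\right) = \left(-3715 + 41371\right) \left(-32320\right) = 37656 \left(-32320\right) = -1217041920$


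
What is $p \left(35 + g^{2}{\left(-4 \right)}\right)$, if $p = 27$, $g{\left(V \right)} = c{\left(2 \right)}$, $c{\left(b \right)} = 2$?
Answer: $1053$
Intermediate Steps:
$g{\left(V \right)} = 2$
$p \left(35 + g^{2}{\left(-4 \right)}\right) = 27 \left(35 + 2^{2}\right) = 27 \left(35 + 4\right) = 27 \cdot 39 = 1053$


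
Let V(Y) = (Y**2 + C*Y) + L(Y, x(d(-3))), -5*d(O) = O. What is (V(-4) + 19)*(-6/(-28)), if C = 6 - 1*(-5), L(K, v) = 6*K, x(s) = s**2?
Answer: -99/14 ≈ -7.0714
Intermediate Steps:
d(O) = -O/5
C = 11 (C = 6 + 5 = 11)
V(Y) = Y**2 + 17*Y (V(Y) = (Y**2 + 11*Y) + 6*Y = Y**2 + 17*Y)
(V(-4) + 19)*(-6/(-28)) = (-4*(17 - 4) + 19)*(-6/(-28)) = (-4*13 + 19)*(-6*(-1/28)) = (-52 + 19)*(3/14) = -33*3/14 = -99/14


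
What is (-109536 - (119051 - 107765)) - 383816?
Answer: -504638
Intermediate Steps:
(-109536 - (119051 - 107765)) - 383816 = (-109536 - 1*11286) - 383816 = (-109536 - 11286) - 383816 = -120822 - 383816 = -504638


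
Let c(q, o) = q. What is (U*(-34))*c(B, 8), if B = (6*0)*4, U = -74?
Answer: 0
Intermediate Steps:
B = 0 (B = 0*4 = 0)
(U*(-34))*c(B, 8) = -74*(-34)*0 = 2516*0 = 0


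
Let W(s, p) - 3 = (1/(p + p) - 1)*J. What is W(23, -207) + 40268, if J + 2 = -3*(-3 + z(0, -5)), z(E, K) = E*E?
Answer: 16669289/414 ≈ 40264.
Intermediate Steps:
z(E, K) = E**2
J = 7 (J = -2 - 3*(-3 + 0**2) = -2 - 3*(-3 + 0) = -2 - 3*(-3) = -2 + 9 = 7)
W(s, p) = -4 + 7/(2*p) (W(s, p) = 3 + (1/(p + p) - 1)*7 = 3 + (1/(2*p) - 1)*7 = 3 + (-1 + 1/(2*p))*7 = 3 + (-7 + 7/(2*p)) = -4 + 7/(2*p))
W(23, -207) + 40268 = (-4 + (7/2)/(-207)) + 40268 = (-4 + (7/2)*(-1/207)) + 40268 = (-4 - 7/414) + 40268 = -1663/414 + 40268 = 16669289/414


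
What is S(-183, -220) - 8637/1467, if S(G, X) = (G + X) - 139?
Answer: -267917/489 ≈ -547.89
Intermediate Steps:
S(G, X) = -139 + G + X
S(-183, -220) - 8637/1467 = (-139 - 183 - 220) - 8637/1467 = -542 - 8637*1/1467 = -542 - 2879/489 = -267917/489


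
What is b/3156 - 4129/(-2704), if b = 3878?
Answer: 5879309/2133456 ≈ 2.7558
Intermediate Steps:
b/3156 - 4129/(-2704) = 3878/3156 - 4129/(-2704) = 3878*(1/3156) - 4129*(-1/2704) = 1939/1578 + 4129/2704 = 5879309/2133456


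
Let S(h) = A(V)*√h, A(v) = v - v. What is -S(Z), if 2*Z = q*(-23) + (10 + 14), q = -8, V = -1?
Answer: 0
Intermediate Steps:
A(v) = 0
Z = 104 (Z = (-8*(-23) + (10 + 14))/2 = (184 + 24)/2 = (½)*208 = 104)
S(h) = 0 (S(h) = 0*√h = 0)
-S(Z) = -1*0 = 0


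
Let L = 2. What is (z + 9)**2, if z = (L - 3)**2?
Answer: 100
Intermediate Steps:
z = 1 (z = (2 - 3)**2 = (-1)**2 = 1)
(z + 9)**2 = (1 + 9)**2 = 10**2 = 100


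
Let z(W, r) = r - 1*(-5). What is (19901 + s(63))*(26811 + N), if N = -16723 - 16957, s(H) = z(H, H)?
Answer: -137167061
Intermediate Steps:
z(W, r) = 5 + r (z(W, r) = r + 5 = 5 + r)
s(H) = 5 + H
N = -33680
(19901 + s(63))*(26811 + N) = (19901 + (5 + 63))*(26811 - 33680) = (19901 + 68)*(-6869) = 19969*(-6869) = -137167061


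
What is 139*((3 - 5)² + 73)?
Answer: 10703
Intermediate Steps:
139*((3 - 5)² + 73) = 139*((-2)² + 73) = 139*(4 + 73) = 139*77 = 10703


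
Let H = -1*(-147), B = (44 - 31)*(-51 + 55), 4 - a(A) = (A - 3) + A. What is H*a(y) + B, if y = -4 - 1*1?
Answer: 2551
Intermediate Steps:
y = -5 (y = -4 - 1 = -5)
a(A) = 7 - 2*A (a(A) = 4 - ((A - 3) + A) = 4 - ((-3 + A) + A) = 4 - (-3 + 2*A) = 4 + (3 - 2*A) = 7 - 2*A)
B = 52 (B = 13*4 = 52)
H = 147
H*a(y) + B = 147*(7 - 2*(-5)) + 52 = 147*(7 + 10) + 52 = 147*17 + 52 = 2499 + 52 = 2551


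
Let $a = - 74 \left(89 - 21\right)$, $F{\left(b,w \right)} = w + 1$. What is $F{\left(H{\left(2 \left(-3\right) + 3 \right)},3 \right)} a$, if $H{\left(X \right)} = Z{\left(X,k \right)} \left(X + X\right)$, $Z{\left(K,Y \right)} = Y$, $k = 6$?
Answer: $-20128$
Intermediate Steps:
$H{\left(X \right)} = 12 X$ ($H{\left(X \right)} = 6 \left(X + X\right) = 6 \cdot 2 X = 12 X$)
$F{\left(b,w \right)} = 1 + w$
$a = -5032$ ($a = \left(-74\right) 68 = -5032$)
$F{\left(H{\left(2 \left(-3\right) + 3 \right)},3 \right)} a = \left(1 + 3\right) \left(-5032\right) = 4 \left(-5032\right) = -20128$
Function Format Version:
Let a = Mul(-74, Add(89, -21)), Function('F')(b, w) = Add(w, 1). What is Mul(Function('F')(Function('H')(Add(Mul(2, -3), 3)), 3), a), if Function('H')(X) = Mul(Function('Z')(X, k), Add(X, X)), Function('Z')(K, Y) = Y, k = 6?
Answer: -20128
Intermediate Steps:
Function('H')(X) = Mul(12, X) (Function('H')(X) = Mul(6, Add(X, X)) = Mul(6, Mul(2, X)) = Mul(12, X))
Function('F')(b, w) = Add(1, w)
a = -5032 (a = Mul(-74, 68) = -5032)
Mul(Function('F')(Function('H')(Add(Mul(2, -3), 3)), 3), a) = Mul(Add(1, 3), -5032) = Mul(4, -5032) = -20128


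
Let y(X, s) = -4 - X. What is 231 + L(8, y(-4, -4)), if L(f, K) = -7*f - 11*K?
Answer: 175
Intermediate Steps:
L(f, K) = -11*K - 7*f
231 + L(8, y(-4, -4)) = 231 + (-11*(-4 - 1*(-4)) - 7*8) = 231 + (-11*(-4 + 4) - 56) = 231 + (-11*0 - 56) = 231 + (0 - 56) = 231 - 56 = 175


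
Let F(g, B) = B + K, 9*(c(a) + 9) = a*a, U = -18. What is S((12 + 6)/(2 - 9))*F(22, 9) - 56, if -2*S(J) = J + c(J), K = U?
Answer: -10267/98 ≈ -104.77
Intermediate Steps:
K = -18
c(a) = -9 + a²/9 (c(a) = -9 + (a*a)/9 = -9 + a²/9)
F(g, B) = -18 + B (F(g, B) = B - 18 = -18 + B)
S(J) = 9/2 - J/2 - J²/18 (S(J) = -(J + (-9 + J²/9))/2 = -(-9 + J + J²/9)/2 = 9/2 - J/2 - J²/18)
S((12 + 6)/(2 - 9))*F(22, 9) - 56 = (9/2 - (12 + 6)/(2*(2 - 9)) - (12 + 6)²/(2 - 9)²/18)*(-18 + 9) - 56 = (9/2 - 9/(-7) - (18/(-7))²/18)*(-9) - 56 = (9/2 - 9*(-1)/7 - (18*(-⅐))²/18)*(-9) - 56 = (9/2 - ½*(-18/7) - (-18/7)²/18)*(-9) - 56 = (9/2 + 9/7 - 1/18*324/49)*(-9) - 56 = (9/2 + 9/7 - 18/49)*(-9) - 56 = (531/98)*(-9) - 56 = -4779/98 - 56 = -10267/98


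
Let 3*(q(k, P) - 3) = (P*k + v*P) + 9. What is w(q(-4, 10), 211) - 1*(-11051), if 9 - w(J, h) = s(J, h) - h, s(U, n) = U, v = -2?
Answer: 11285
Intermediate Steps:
q(k, P) = 6 - 2*P/3 + P*k/3 (q(k, P) = 3 + ((P*k - 2*P) + 9)/3 = 3 + ((-2*P + P*k) + 9)/3 = 3 + (9 - 2*P + P*k)/3 = 3 + (3 - 2*P/3 + P*k/3) = 6 - 2*P/3 + P*k/3)
w(J, h) = 9 + h - J (w(J, h) = 9 - (J - h) = 9 + (h - J) = 9 + h - J)
w(q(-4, 10), 211) - 1*(-11051) = (9 + 211 - (6 - ⅔*10 + (⅓)*10*(-4))) - 1*(-11051) = (9 + 211 - (6 - 20/3 - 40/3)) + 11051 = (9 + 211 - 1*(-14)) + 11051 = (9 + 211 + 14) + 11051 = 234 + 11051 = 11285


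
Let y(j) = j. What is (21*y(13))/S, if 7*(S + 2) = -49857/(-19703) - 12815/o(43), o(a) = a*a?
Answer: -69619348617/670340210 ≈ -103.86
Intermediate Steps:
o(a) = a**2
S = -670340210/255015929 (S = -2 + (-49857/(-19703) - 12815/(43**2))/7 = -2 + (-49857*(-1/19703) - 12815/1849)/7 = -2 + (49857/19703 - 12815*1/1849)/7 = -2 + (49857/19703 - 12815/1849)/7 = -2 + (1/7)*(-160308352/36430847) = -2 - 160308352/255015929 = -670340210/255015929 ≈ -2.6286)
(21*y(13))/S = (21*13)/(-670340210/255015929) = 273*(-255015929/670340210) = -69619348617/670340210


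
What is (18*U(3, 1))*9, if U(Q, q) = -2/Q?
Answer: -108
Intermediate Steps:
(18*U(3, 1))*9 = (18*(-2/3))*9 = (18*(-2*⅓))*9 = (18*(-⅔))*9 = -12*9 = -108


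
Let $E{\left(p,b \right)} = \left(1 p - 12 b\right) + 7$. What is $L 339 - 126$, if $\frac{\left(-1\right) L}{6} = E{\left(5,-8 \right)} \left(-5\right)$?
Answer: $1098234$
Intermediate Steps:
$E{\left(p,b \right)} = 7 + p - 12 b$ ($E{\left(p,b \right)} = \left(p - 12 b\right) + 7 = 7 + p - 12 b$)
$L = 3240$ ($L = - 6 \left(7 + 5 - -96\right) \left(-5\right) = - 6 \left(7 + 5 + 96\right) \left(-5\right) = - 6 \cdot 108 \left(-5\right) = \left(-6\right) \left(-540\right) = 3240$)
$L 339 - 126 = 3240 \cdot 339 - 126 = 1098360 - 126 = 1098234$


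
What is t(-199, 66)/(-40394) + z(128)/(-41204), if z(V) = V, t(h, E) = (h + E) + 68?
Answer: -623043/416098594 ≈ -0.0014973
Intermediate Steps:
t(h, E) = 68 + E + h (t(h, E) = (E + h) + 68 = 68 + E + h)
t(-199, 66)/(-40394) + z(128)/(-41204) = (68 + 66 - 199)/(-40394) + 128/(-41204) = -65*(-1/40394) + 128*(-1/41204) = 65/40394 - 32/10301 = -623043/416098594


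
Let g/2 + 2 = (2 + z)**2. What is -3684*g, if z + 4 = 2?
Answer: 14736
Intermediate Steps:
z = -2 (z = -4 + 2 = -2)
g = -4 (g = -4 + 2*(2 - 2)**2 = -4 + 2*0**2 = -4 + 2*0 = -4 + 0 = -4)
-3684*g = -3684*(-4) = 14736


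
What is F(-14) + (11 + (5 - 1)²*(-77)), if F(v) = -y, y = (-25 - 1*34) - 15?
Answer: -1147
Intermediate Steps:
y = -74 (y = (-25 - 34) - 15 = -59 - 15 = -74)
F(v) = 74 (F(v) = -1*(-74) = 74)
F(-14) + (11 + (5 - 1)²*(-77)) = 74 + (11 + (5 - 1)²*(-77)) = 74 + (11 + 4²*(-77)) = 74 + (11 + 16*(-77)) = 74 + (11 - 1232) = 74 - 1221 = -1147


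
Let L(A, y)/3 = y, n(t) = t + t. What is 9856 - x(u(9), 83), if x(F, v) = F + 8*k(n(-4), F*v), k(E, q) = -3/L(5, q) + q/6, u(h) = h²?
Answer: 5452361/6723 ≈ 811.00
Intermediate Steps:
n(t) = 2*t
L(A, y) = 3*y
k(E, q) = -1/q + q/6 (k(E, q) = -3*1/(3*q) + q/6 = -1/q + q*(⅙) = -1/q + q/6)
x(F, v) = F - 8/(F*v) + 4*F*v/3 (x(F, v) = F + 8*(-1/(F*v) + (F*v)/6) = F + 8*(-1/(F*v) + F*v/6) = F + (-8/(F*v) + 4*F*v/3) = F - 8/(F*v) + 4*F*v/3)
9856 - x(u(9), 83) = 9856 - (9² - 8/(9²*83) + (4/3)*9²*83) = 9856 - (81 - 8*1/83/81 + (4/3)*81*83) = 9856 - (81 - 8*1/81*1/83 + 8964) = 9856 - (81 - 8/6723 + 8964) = 9856 - 1*60809527/6723 = 9856 - 60809527/6723 = 5452361/6723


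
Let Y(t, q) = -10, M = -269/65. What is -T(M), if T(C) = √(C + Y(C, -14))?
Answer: -I*√59735/65 ≈ -3.7601*I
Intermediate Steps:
M = -269/65 (M = -269*1/65 = -269/65 ≈ -4.1385)
T(C) = √(-10 + C) (T(C) = √(C - 10) = √(-10 + C))
-T(M) = -√(-10 - 269/65) = -√(-919/65) = -I*√59735/65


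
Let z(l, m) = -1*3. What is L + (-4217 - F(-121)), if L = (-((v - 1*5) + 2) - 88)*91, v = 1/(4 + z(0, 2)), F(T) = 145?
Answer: -12188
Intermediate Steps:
z(l, m) = -3
v = 1 (v = 1/(4 - 3) = 1/1 = 1)
L = -7826 (L = (-((1 - 1*5) + 2) - 88)*91 = (-((1 - 5) + 2) - 88)*91 = (-(-4 + 2) - 88)*91 = (-1*(-2) - 88)*91 = (2 - 88)*91 = -86*91 = -7826)
L + (-4217 - F(-121)) = -7826 + (-4217 - 1*145) = -7826 + (-4217 - 145) = -7826 - 4362 = -12188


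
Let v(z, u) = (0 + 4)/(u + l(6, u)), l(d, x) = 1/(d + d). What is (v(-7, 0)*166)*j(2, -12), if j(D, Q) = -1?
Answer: -7968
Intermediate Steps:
l(d, x) = 1/(2*d)
v(z, u) = 4/(1/12 + u) (v(z, u) = (0 + 4)/(u + (½)/6) = 4/(u + (½)*(⅙)) = 4/(u + 1/12) = 4/(1/12 + u))
(v(-7, 0)*166)*j(2, -12) = ((48/(1 + 12*0))*166)*(-1) = ((48/(1 + 0))*166)*(-1) = ((48/1)*166)*(-1) = ((48*1)*166)*(-1) = (48*166)*(-1) = 7968*(-1) = -7968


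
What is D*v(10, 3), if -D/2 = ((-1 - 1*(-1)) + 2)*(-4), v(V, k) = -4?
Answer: -64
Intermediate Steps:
D = 16 (D = -2*((-1 - 1*(-1)) + 2)*(-4) = -2*((-1 + 1) + 2)*(-4) = -2*(0 + 2)*(-4) = -4*(-4) = -2*(-8) = 16)
D*v(10, 3) = 16*(-4) = -64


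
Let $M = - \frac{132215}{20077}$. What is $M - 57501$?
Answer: $- \frac{1154579792}{20077} \approx -57508.0$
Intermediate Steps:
$M = - \frac{132215}{20077}$ ($M = \left(-132215\right) \frac{1}{20077} = - \frac{132215}{20077} \approx -6.5854$)
$M - 57501 = - \frac{132215}{20077} - 57501 = - \frac{1154579792}{20077}$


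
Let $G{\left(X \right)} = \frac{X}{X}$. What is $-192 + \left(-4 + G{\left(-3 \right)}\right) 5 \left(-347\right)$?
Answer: $5013$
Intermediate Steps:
$G{\left(X \right)} = 1$
$-192 + \left(-4 + G{\left(-3 \right)}\right) 5 \left(-347\right) = -192 + \left(-4 + 1\right) 5 \left(-347\right) = -192 + \left(-3\right) 5 \left(-347\right) = -192 - -5205 = -192 + 5205 = 5013$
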